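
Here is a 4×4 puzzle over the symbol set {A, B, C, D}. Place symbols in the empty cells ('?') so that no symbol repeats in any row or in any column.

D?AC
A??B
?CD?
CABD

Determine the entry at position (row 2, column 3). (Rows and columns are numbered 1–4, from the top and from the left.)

(r1,c2) = B
(r2,c2) = D
(r2,c3) = C

C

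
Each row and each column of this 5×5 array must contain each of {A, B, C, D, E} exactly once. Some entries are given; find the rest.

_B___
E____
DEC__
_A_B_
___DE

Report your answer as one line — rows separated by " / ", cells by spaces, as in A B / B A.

A B D E C / E D B C A / D E C A B / C A E B D / B C A D E

Cell (r3,c4): row 3 has {C,D,E}; column 4 has {B,D} → A.
Cell (r3,c5): row 3 has {A,C,D,E}; column 5 has {E} → B.
Cell (r4,c1): row 4 has {A,B}; column 1 has {D,E} → C.
Cell (r4,c5): row 4 has {A,B,C}; column 5 has {B,E} → D.
Cell (r5,c2): row 5 has {D,E}; column 2 has {A,B,E} → C.
Cell (r1,c1): row 1 has {B}; column 1 has {C,D,E} → A.
Cell (r1,c5): row 1 has {A,B}; column 5 has {B,D,E} → C.
Cell (r2,c2): row 2 has {E}; column 2 has {A,B,C,E} → D.
Cell (r2,c4): row 2 has {D,E}; column 4 has {A,B,D} → C.
Cell (r2,c5): row 2 has {C,D,E}; column 5 has {B,C,D,E} → A.
Cell (r4,c3): row 4 has {A,B,C,D}; column 3 has {C} → E.
Cell (r5,c1): row 5 has {C,D,E}; column 1 has {A,C,D,E} → B.
Cell (r5,c3): row 5 has {B,C,D,E}; column 3 has {C,E} → A.
Cell (r1,c3): row 1 has {A,B,C}; column 3 has {A,C,E} → D.
Cell (r1,c4): row 1 has {A,B,C,D}; column 4 has {A,B,C,D} → E.
Cell (r2,c3): row 2 has {A,C,D,E}; column 3 has {A,C,D,E} → B.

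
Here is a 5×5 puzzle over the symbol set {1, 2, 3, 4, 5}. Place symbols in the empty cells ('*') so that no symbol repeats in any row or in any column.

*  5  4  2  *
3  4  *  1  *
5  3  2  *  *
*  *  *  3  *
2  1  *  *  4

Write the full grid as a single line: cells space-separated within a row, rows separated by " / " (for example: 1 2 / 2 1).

1 5 4 2 3 / 3 4 5 1 2 / 5 3 2 4 1 / 4 2 1 3 5 / 2 1 3 5 4

(r1,c1) = 1
(r1,c5) = 3
(r2,c3) = 5
(r2,c5) = 2
(r3,c4) = 4
(r3,c5) = 1
(r4,c1) = 4
(r4,c2) = 2
(r4,c3) = 1
(r4,c5) = 5
(r5,c3) = 3
(r5,c4) = 5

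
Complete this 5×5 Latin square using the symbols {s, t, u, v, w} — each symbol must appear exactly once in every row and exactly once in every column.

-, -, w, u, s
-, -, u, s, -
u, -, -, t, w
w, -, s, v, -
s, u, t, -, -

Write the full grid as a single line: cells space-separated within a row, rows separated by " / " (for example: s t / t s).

t v w u s / v w u s t / u s v t w / w t s v u / s u t w v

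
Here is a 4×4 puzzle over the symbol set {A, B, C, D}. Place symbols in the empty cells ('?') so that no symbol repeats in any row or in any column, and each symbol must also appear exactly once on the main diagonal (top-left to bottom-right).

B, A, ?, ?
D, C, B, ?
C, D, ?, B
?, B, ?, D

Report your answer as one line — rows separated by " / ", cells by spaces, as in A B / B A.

(r1,c4): row 1 has {A,B}; column 4 has {B,D}, so it must be C.
(r2,c4): row 2 has {B,C,D}; column 4 has {B,C,D}, so it must be A.
(r3,c3): row 3 has {B,C,D}; column 3 has {B}; the diagonal has {B,C,D}, so it must be A.
(r4,c1): row 4 has {B,D}; column 1 has {B,C,D}, so it must be A.
(r4,c3): row 4 has {A,B,D}; column 3 has {A,B}, so it must be C.
(r1,c3): row 1 has {A,B,C}; column 3 has {A,B,C}, so it must be D.

B A D C / D C B A / C D A B / A B C D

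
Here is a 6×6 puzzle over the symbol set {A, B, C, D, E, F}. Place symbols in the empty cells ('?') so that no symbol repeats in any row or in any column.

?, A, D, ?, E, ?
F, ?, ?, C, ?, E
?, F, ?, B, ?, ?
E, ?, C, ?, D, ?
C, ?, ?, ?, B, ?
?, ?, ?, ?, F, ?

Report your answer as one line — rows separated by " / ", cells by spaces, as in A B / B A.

B A D F E C / F D B C A E / A F E B C D / E B C A D F / C E F D B A / D C A E F B

At row 1, column 1: row 1 has {A,D,E}; column 1 has {C,E,F}; that leaves B.
At row 1, column 4: row 1 has {A,B,D,E}; column 4 has {B,C}; that leaves F.
At row 1, column 6: row 1 has {A,B,D,E,F}; column 6 has {E}; that leaves C.
At row 2, column 5: row 2 has {C,E,F}; column 5 has {B,D,E,F}; that leaves A.
At row 3, column 5: row 3 has {B,F}; column 5 has {A,B,D,E,F}; that leaves C.
At row 4, column 2: row 4 has {C,D,E}; column 2 has {A,F}; that leaves B.
At row 4, column 4: row 4 has {B,C,D,E}; column 4 has {B,C,F}; that leaves A.
At row 4, column 6: row 4 has {A,B,C,D,E}; column 6 has {C,E}; that leaves F.
At row 2, column 2: row 2 has {A,C,E,F}; column 2 has {A,B,F}; that leaves D.
At row 2, column 3: row 2 has {A,C,D,E,F}; column 3 has {C,D}; that leaves B.
At row 5, column 2: row 5 has {B,C}; column 2 has {A,B,D,F}; that leaves E.
At row 5, column 4: row 5 has {B,C,E}; column 4 has {A,B,C,F}; that leaves D.
At row 5, column 6: row 5 has {B,C,D,E}; column 6 has {C,E,F}; that leaves A.
At row 6, column 2: row 6 has {F}; column 2 has {A,B,D,E,F}; that leaves C.
At row 6, column 4: row 6 has {C,F}; column 4 has {A,B,C,D,F}; that leaves E.
At row 3, column 6: row 3 has {B,C,F}; column 6 has {A,C,E,F}; that leaves D.
At row 5, column 3: row 5 has {A,B,C,D,E}; column 3 has {B,C,D}; that leaves F.
At row 6, column 3: row 6 has {C,E,F}; column 3 has {B,C,D,F}; that leaves A.
At row 6, column 6: row 6 has {A,C,E,F}; column 6 has {A,C,D,E,F}; that leaves B.
At row 3, column 1: row 3 has {B,C,D,F}; column 1 has {B,C,E,F}; that leaves A.
At row 3, column 3: row 3 has {A,B,C,D,F}; column 3 has {A,B,C,D,F}; that leaves E.
At row 6, column 1: row 6 has {A,B,C,E,F}; column 1 has {A,B,C,E,F}; that leaves D.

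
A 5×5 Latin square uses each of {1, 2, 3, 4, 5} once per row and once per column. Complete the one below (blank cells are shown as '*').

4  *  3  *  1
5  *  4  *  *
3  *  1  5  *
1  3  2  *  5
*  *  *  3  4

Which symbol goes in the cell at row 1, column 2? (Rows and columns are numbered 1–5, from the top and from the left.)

5

At row 1, column 4: row 1 has {1,3,4}; column 4 has {3,5}; that leaves 2.
At row 2, column 4: row 2 has {4,5}; column 4 has {2,3,5}; that leaves 1.
At row 3, column 5: row 3 has {1,3,5}; column 5 has {1,4,5}; that leaves 2.
At row 4, column 4: row 4 has {1,2,3,5}; column 4 has {1,2,3,5}; that leaves 4.
At row 5, column 1: row 5 has {3,4}; column 1 has {1,3,4,5}; that leaves 2.
At row 5, column 3: row 5 has {2,3,4}; column 3 has {1,2,3,4}; that leaves 5.
At row 1, column 2: row 1 has {1,2,3,4}; column 2 has {3}; that leaves 5.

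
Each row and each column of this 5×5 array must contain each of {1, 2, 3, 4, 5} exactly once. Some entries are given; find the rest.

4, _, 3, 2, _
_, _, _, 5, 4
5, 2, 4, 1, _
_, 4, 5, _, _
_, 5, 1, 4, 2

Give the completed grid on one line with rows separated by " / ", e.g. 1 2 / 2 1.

4 1 3 2 5 / 1 3 2 5 4 / 5 2 4 1 3 / 2 4 5 3 1 / 3 5 1 4 2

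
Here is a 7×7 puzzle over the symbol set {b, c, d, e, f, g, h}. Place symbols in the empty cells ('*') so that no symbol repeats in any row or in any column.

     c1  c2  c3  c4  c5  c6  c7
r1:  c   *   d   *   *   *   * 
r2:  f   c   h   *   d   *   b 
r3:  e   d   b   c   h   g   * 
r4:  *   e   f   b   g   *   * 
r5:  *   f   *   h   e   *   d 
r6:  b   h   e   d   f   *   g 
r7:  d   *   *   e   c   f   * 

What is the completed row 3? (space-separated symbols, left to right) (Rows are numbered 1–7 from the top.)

e d b c h g f

(r1,c5) = b
(r2,c4) = g
(r2,c6) = e
(r3,c7) = f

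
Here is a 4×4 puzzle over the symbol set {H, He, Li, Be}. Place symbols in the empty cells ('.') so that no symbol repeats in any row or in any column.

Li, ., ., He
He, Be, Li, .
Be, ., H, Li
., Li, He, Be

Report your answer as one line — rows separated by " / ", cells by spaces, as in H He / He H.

(r1,c2) = H
(r1,c3) = Be
(r2,c4) = H
(r3,c2) = He
(r4,c1) = H

Li H Be He / He Be Li H / Be He H Li / H Li He Be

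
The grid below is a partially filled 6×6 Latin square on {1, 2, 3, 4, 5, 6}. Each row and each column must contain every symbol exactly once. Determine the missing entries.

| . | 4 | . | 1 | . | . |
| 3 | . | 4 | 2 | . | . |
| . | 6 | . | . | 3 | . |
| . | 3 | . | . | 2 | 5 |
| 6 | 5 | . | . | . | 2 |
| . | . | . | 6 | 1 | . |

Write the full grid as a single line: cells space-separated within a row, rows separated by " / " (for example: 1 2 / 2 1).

At row 2, column 2: row 2 has {2,3,4}; column 2 has {3,4,5,6}; that leaves 1.
At row 2, column 6: row 2 has {1,2,3,4}; column 6 has {2,5}; that leaves 6.
At row 4, column 4: row 4 has {2,3,5}; column 4 has {1,2,6}; that leaves 4.
At row 5, column 4: row 5 has {2,5,6}; column 4 has {1,2,4,6}; that leaves 3.
At row 5, column 5: row 5 has {2,3,5,6}; column 5 has {1,2,3}; that leaves 4.
At row 6, column 2: row 6 has {1,6}; column 2 has {1,3,4,5,6}; that leaves 2.
At row 1, column 6: row 1 has {1,4}; column 6 has {2,5,6}; that leaves 3.
At row 2, column 5: row 2 has {1,2,3,4,6}; column 5 has {1,2,3,4}; that leaves 5.
At row 3, column 4: row 3 has {3,6}; column 4 has {1,2,3,4,6}; that leaves 5.
At row 4, column 1: row 4 has {2,3,4,5}; column 1 has {3,6}; that leaves 1.
At row 4, column 3: row 4 has {1,2,3,4,5}; column 3 has {4}; that leaves 6.
At row 5, column 3: row 5 has {2,3,4,5,6}; column 3 has {4,6}; that leaves 1.
At row 6, column 6: row 6 has {1,2,6}; column 6 has {2,3,5,6}; that leaves 4.
At row 1, column 5: row 1 has {1,3,4}; column 5 has {1,2,3,4,5}; that leaves 6.
At row 3, column 3: row 3 has {3,5,6}; column 3 has {1,4,6}; that leaves 2.
At row 3, column 6: row 3 has {2,3,5,6}; column 6 has {2,3,4,5,6}; that leaves 1.
At row 6, column 1: row 6 has {1,2,4,6}; column 1 has {1,3,6}; that leaves 5.
At row 6, column 3: row 6 has {1,2,4,5,6}; column 3 has {1,2,4,6}; that leaves 3.
At row 1, column 1: row 1 has {1,3,4,6}; column 1 has {1,3,5,6}; that leaves 2.
At row 1, column 3: row 1 has {1,2,3,4,6}; column 3 has {1,2,3,4,6}; that leaves 5.
At row 3, column 1: row 3 has {1,2,3,5,6}; column 1 has {1,2,3,5,6}; that leaves 4.

2 4 5 1 6 3 / 3 1 4 2 5 6 / 4 6 2 5 3 1 / 1 3 6 4 2 5 / 6 5 1 3 4 2 / 5 2 3 6 1 4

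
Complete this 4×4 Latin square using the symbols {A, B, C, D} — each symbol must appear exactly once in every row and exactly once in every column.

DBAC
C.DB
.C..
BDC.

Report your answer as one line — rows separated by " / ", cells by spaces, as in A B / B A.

(r2,c2) = A
(r3,c1) = A
(r3,c3) = B
(r3,c4) = D
(r4,c4) = A

D B A C / C A D B / A C B D / B D C A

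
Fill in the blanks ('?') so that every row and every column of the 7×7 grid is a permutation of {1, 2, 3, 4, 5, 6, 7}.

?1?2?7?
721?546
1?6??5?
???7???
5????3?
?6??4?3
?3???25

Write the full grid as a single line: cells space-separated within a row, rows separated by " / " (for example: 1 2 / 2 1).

3 1 5 2 6 7 4 / 7 2 1 3 5 4 6 / 1 7 6 4 3 5 2 / 4 5 3 7 2 6 1 / 5 4 2 6 1 3 7 / 2 6 7 5 4 1 3 / 6 3 4 1 7 2 5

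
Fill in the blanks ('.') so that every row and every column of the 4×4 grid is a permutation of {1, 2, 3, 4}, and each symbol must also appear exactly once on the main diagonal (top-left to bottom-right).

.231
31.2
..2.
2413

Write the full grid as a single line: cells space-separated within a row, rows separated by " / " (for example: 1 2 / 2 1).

4 2 3 1 / 3 1 4 2 / 1 3 2 4 / 2 4 1 3

row 1 has {1,2,3}; column 1 has {2,3}; the diagonal has {1,2,3} — only 4 is left for (r1,c1).
row 2 has {1,2,3}; column 3 has {1,2,3} — only 4 is left for (r2,c3).
row 3 has {2}; column 1 has {2,3,4} — only 1 is left for (r3,c1).
row 3 has {1,2}; column 2 has {1,2,4} — only 3 is left for (r3,c2).
row 3 has {1,2,3}; column 4 has {1,2,3} — only 4 is left for (r3,c4).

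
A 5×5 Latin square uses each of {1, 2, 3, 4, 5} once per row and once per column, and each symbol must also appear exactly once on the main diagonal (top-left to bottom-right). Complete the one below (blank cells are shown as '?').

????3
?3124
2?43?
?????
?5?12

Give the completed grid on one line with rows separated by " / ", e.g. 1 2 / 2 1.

1 2 5 4 3 / 5 3 1 2 4 / 2 1 4 3 5 / 3 4 2 5 1 / 4 5 3 1 2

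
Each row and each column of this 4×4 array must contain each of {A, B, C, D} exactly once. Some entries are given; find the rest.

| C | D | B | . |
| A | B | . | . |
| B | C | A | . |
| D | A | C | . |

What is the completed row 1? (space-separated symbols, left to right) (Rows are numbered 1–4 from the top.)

C D B A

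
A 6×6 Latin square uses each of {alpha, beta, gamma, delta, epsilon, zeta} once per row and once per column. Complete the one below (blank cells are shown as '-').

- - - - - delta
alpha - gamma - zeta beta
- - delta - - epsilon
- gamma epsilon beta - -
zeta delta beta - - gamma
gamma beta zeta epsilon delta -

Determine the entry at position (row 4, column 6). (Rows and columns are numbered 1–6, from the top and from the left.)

zeta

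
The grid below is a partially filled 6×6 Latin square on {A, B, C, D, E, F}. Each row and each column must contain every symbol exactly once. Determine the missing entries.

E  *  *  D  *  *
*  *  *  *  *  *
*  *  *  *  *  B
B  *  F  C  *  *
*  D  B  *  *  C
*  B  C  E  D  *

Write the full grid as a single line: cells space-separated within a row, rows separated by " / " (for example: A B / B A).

E C A D B F / C A D B F E / D F E A C B / B E F C A D / A D B F E C / F B C E D A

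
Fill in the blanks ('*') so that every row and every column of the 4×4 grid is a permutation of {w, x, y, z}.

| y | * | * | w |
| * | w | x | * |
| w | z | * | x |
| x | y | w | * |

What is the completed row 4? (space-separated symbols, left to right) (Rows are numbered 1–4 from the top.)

(r1,c2) = x
(r1,c3) = z
(r2,c1) = z
(r2,c4) = y
(r3,c3) = y
(r4,c4) = z

x y w z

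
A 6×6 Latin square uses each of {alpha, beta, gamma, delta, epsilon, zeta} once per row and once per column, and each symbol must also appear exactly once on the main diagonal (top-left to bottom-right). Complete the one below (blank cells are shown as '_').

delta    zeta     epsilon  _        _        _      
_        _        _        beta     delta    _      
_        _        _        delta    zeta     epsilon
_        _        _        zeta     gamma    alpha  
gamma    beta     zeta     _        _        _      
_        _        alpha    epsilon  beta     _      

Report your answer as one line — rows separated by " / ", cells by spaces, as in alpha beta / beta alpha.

row 1 has {delta,epsilon,zeta}; column 5 has {beta,gamma,delta,zeta} — only alpha is left for (r1,c5).
row 2 has {beta,delta}; column 3 has {alpha,epsilon,zeta} — only gamma is left for (r2,c3).
row 2 has {beta,gamma,delta}; column 6 has {alpha,epsilon} — only zeta is left for (r2,c6).
row 3 has {delta,epsilon,zeta}; column 3 has {alpha,gamma,epsilon,zeta}; the diagonal has {delta,zeta} — only beta is left for (r3,c3).
row 4 has {alpha,gamma,zeta}; column 3 has {alpha,beta,gamma,epsilon,zeta} — only delta is left for (r4,c3).
row 5 has {beta,gamma,zeta}; column 4 has {beta,delta,epsilon,zeta} — only alpha is left for (r5,c4).
row 5 has {alpha,beta,gamma,zeta}; column 5 has {alpha,beta,gamma,delta,zeta}; the diagonal has {beta,delta,zeta} — only epsilon is left for (r5,c5).
row 5 has {alpha,beta,gamma,epsilon,zeta}; column 6 has {alpha,epsilon,zeta} — only delta is left for (r5,c6).
row 6 has {alpha,beta,epsilon}; column 1 has {gamma,delta} — only zeta is left for (r6,c1).
row 6 has {alpha,beta,epsilon,zeta}; column 6 has {alpha,delta,epsilon,zeta}; the diagonal has {beta,delta,epsilon,zeta} — only gamma is left for (r6,c6).
row 1 has {alpha,delta,epsilon,zeta}; column 4 has {alpha,beta,delta,epsilon,zeta} — only gamma is left for (r1,c4).
row 1 has {alpha,gamma,delta,epsilon,zeta}; column 6 has {alpha,gamma,delta,epsilon,zeta} — only beta is left for (r1,c6).
row 2 has {beta,gamma,delta,zeta}; column 2 has {beta,zeta}; the diagonal has {beta,gamma,delta,epsilon,zeta} — only alpha is left for (r2,c2).
row 3 has {beta,delta,epsilon,zeta}; column 1 has {gamma,delta,zeta} — only alpha is left for (r3,c1).
row 3 has {alpha,beta,delta,epsilon,zeta}; column 2 has {alpha,beta,zeta} — only gamma is left for (r3,c2).
row 4 has {alpha,gamma,delta,zeta}; column 2 has {alpha,beta,gamma,zeta} — only epsilon is left for (r4,c2).
row 6 has {alpha,beta,gamma,epsilon,zeta}; column 2 has {alpha,beta,gamma,epsilon,zeta} — only delta is left for (r6,c2).
row 2 has {alpha,beta,gamma,delta,zeta}; column 1 has {alpha,gamma,delta,zeta} — only epsilon is left for (r2,c1).
row 4 has {alpha,gamma,delta,epsilon,zeta}; column 1 has {alpha,gamma,delta,epsilon,zeta} — only beta is left for (r4,c1).

delta zeta epsilon gamma alpha beta / epsilon alpha gamma beta delta zeta / alpha gamma beta delta zeta epsilon / beta epsilon delta zeta gamma alpha / gamma beta zeta alpha epsilon delta / zeta delta alpha epsilon beta gamma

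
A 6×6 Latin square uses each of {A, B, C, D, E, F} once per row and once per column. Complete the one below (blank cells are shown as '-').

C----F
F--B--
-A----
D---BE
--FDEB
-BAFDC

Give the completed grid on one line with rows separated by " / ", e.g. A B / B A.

Cell (r1,c5): row 1 has {C,F}; column 5 has {B,D,E} → A.
Cell (r2,c5): row 2 has {B,F}; column 5 has {A,B,D,E} → C.
Cell (r3,c5): row 3 has {A}; column 5 has {A,B,C,D,E} → F.
Cell (r3,c6): row 3 has {A,F}; column 6 has {B,C,E,F} → D.
Cell (r4,c3): row 4 has {B,D,E}; column 3 has {A,F} → C.
Cell (r4,c4): row 4 has {B,C,D,E}; column 4 has {B,D,F} → A.
Cell (r5,c1): row 5 has {B,D,E,F}; column 1 has {C,D,F} → A.
Cell (r5,c2): row 5 has {A,B,D,E,F}; column 2 has {A,B} → C.
Cell (r6,c1): row 6 has {A,B,C,D,F}; column 1 has {A,C,D,F} → E.
Cell (r1,c4): row 1 has {A,C,F}; column 4 has {A,B,D,F} → E.
Cell (r2,c6): row 2 has {B,C,F}; column 6 has {B,C,D,E,F} → A.
Cell (r3,c1): row 3 has {A,D,F}; column 1 has {A,C,D,E,F} → B.
Cell (r3,c3): row 3 has {A,B,D,F}; column 3 has {A,C,F} → E.
Cell (r3,c4): row 3 has {A,B,D,E,F}; column 4 has {A,B,D,E,F} → C.
Cell (r4,c2): row 4 has {A,B,C,D,E}; column 2 has {A,B,C} → F.
Cell (r1,c2): row 1 has {A,C,E,F}; column 2 has {A,B,C,F} → D.
Cell (r1,c3): row 1 has {A,C,D,E,F}; column 3 has {A,C,E,F} → B.
Cell (r2,c2): row 2 has {A,B,C,F}; column 2 has {A,B,C,D,F} → E.
Cell (r2,c3): row 2 has {A,B,C,E,F}; column 3 has {A,B,C,E,F} → D.

C D B E A F / F E D B C A / B A E C F D / D F C A B E / A C F D E B / E B A F D C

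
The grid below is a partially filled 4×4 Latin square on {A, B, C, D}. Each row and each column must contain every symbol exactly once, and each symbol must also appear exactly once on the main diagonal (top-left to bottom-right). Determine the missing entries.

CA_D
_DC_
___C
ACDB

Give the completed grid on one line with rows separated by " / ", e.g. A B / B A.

row 1 has {A,C,D}; column 3 has {C,D} — only B is left for (r1,c3).
row 2 has {C,D}; column 1 has {A,C} — only B is left for (r2,c1).
row 2 has {B,C,D}; column 4 has {B,C,D} — only A is left for (r2,c4).
row 3 has {C}; column 1 has {A,B,C} — only D is left for (r3,c1).
row 3 has {C,D}; column 2 has {A,C,D} — only B is left for (r3,c2).
row 3 has {B,C,D}; column 3 has {B,C,D}; the diagonal has {B,C,D} — only A is left for (r3,c3).

C A B D / B D C A / D B A C / A C D B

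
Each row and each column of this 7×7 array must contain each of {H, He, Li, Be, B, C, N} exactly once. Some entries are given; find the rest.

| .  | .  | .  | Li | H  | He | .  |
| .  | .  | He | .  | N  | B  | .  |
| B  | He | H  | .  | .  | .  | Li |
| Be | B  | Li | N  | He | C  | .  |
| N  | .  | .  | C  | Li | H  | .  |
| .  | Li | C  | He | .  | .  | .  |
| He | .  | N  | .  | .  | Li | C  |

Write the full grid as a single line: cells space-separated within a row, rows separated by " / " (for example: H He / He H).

C N Be Li H He B / Li C He H N B Be / B He H Be C N Li / Be B Li N He C H / N Be B C Li H He / H Li C He B Be N / He H N B Be Li C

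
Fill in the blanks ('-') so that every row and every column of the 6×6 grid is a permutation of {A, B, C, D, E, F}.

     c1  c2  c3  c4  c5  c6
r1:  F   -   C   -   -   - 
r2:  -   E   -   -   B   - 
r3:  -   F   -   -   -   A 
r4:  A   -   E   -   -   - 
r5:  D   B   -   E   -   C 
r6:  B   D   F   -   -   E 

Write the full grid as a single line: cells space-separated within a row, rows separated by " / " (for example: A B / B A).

F A C B E D / C E D A B F / E F B D C A / A C E F D B / D B A E F C / B D F C A E

row 1 has {C,F}; column 2 has {B,D,E,F} — only A is left for (r1,c2).
row 2 has {B,E}; column 1 has {A,B,D,F} — only C is left for (r2,c1).
row 3 has {A,F}; column 1 has {A,B,C,D,F} — only E is left for (r3,c1).
row 4 has {A,E}; column 2 has {A,B,D,E,F} — only C is left for (r4,c2).
row 5 has {B,C,D,E}; column 3 has {C,E,F} — only A is left for (r5,c3).
row 5 has {A,B,C,D,E}; column 5 has {B} — only F is left for (r5,c5).
row 2 has {B,C,E}; column 3 has {A,C,E,F} — only D is left for (r2,c3).
row 2 has {B,C,D,E}; column 6 has {A,C,E} — only F is left for (r2,c6).
row 3 has {A,E,F}; column 3 has {A,C,D,E,F} — only B is left for (r3,c3).
row 4 has {A,C,E}; column 5 has {B,F} — only D is left for (r4,c5).
row 4 has {A,C,D,E}; column 6 has {A,C,E,F} — only B is left for (r4,c6).
row 1 has {A,C,F}; column 5 has {B,D,F} — only E is left for (r1,c5).
row 1 has {A,C,E,F}; column 6 has {A,B,C,E,F} — only D is left for (r1,c6).
row 2 has {B,C,D,E,F}; column 4 has {E} — only A is left for (r2,c4).
row 3 has {A,B,E,F}; column 5 has {B,D,E,F} — only C is left for (r3,c5).
row 4 has {A,B,C,D,E}; column 4 has {A,E} — only F is left for (r4,c4).
row 6 has {B,D,E,F}; column 4 has {A,E,F} — only C is left for (r6,c4).
row 6 has {B,C,D,E,F}; column 5 has {B,C,D,E,F} — only A is left for (r6,c5).
row 1 has {A,C,D,E,F}; column 4 has {A,C,E,F} — only B is left for (r1,c4).
row 3 has {A,B,C,E,F}; column 4 has {A,B,C,E,F} — only D is left for (r3,c4).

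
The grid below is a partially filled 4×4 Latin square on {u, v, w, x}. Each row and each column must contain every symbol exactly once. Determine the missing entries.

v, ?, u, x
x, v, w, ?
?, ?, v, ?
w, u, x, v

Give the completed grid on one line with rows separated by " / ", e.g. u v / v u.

(r1,c2) = w
(r2,c4) = u
(r3,c1) = u
(r3,c2) = x
(r3,c4) = w

v w u x / x v w u / u x v w / w u x v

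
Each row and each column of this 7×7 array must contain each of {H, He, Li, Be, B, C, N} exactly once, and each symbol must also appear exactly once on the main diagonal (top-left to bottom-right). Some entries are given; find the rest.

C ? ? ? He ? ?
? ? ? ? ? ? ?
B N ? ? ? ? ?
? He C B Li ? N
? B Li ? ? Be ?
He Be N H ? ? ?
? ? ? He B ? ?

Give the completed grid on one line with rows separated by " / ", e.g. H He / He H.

C Li Be N He B H / N H B Li Be He C / B N He Be H C Li / Be He C B Li H N / H B Li C N Be He / He Be N H C Li B / Li C H He B N Be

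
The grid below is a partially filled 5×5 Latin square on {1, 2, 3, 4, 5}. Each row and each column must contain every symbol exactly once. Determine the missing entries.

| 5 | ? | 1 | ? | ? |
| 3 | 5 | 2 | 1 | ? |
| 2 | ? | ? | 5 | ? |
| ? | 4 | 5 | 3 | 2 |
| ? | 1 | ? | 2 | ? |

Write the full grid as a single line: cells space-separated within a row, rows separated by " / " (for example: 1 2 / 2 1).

5 2 1 4 3 / 3 5 2 1 4 / 2 3 4 5 1 / 1 4 5 3 2 / 4 1 3 2 5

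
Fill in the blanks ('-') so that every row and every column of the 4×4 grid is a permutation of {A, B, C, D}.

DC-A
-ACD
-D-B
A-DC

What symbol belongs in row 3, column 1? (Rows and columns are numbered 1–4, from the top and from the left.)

At row 1, column 3: row 1 has {A,C,D}; column 3 has {C,D}; that leaves B.
At row 2, column 1: row 2 has {A,C,D}; column 1 has {A,D}; that leaves B.
At row 3, column 1: row 3 has {B,D}; column 1 has {A,B,D}; that leaves C.

C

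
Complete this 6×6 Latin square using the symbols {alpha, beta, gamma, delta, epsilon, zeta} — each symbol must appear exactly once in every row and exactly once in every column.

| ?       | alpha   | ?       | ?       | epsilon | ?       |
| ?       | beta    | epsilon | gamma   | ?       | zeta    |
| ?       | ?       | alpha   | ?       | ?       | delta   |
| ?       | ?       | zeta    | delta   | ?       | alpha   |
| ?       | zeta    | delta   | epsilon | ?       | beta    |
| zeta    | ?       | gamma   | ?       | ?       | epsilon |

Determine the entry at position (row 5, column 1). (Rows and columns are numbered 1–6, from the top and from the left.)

gamma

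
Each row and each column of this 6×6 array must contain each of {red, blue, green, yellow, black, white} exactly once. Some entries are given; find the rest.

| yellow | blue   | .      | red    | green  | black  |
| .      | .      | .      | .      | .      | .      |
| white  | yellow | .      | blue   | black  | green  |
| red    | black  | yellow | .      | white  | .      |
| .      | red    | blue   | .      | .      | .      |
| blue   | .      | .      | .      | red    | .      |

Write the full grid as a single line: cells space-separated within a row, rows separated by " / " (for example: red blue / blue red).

(r1,c3) = white
(r3,c3) = red
(r4,c4) = green
(r4,c6) = blue
(r5,c5) = yellow
(r5,c6) = white
(r6,c6) = yellow
(r2,c5) = blue
(r2,c6) = red
(r5,c4) = black
(r6,c4) = white
(r2,c4) = yellow
(r5,c1) = green
(r6,c2) = green
(r6,c3) = black
(r2,c1) = black
(r2,c2) = white
(r2,c3) = green

yellow blue white red green black / black white green yellow blue red / white yellow red blue black green / red black yellow green white blue / green red blue black yellow white / blue green black white red yellow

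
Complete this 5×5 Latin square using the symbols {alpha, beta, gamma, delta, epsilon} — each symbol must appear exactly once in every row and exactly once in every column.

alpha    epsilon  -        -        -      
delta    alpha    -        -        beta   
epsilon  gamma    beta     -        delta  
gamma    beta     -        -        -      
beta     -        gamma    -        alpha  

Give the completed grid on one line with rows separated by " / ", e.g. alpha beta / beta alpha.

alpha epsilon delta beta gamma / delta alpha epsilon gamma beta / epsilon gamma beta alpha delta / gamma beta alpha delta epsilon / beta delta gamma epsilon alpha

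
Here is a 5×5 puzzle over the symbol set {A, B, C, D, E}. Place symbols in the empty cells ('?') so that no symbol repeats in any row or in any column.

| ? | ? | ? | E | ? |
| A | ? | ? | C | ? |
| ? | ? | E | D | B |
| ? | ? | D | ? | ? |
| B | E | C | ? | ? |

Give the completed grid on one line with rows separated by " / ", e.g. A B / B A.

D B A E C / A D B C E / C A E D B / E C D B A / B E C A D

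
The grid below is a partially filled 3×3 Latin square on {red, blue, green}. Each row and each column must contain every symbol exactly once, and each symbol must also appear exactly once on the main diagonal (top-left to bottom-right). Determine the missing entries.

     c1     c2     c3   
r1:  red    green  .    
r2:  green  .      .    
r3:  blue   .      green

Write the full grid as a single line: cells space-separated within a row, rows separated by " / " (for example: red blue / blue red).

red green blue / green blue red / blue red green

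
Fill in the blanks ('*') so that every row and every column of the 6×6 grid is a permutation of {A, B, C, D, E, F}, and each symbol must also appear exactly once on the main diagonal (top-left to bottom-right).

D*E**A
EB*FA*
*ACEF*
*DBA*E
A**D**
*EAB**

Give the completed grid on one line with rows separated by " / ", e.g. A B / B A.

Cell (r1,c4): row 1 has {A,D,E}; column 4 has {A,B,D,E,F} → C.
Cell (r1,c5): row 1 has {A,C,D,E}; column 5 has {A,F} → B.
Cell (r2,c3): row 2 has {A,B,E,F}; column 3 has {A,B,C,E} → D.
Cell (r2,c6): row 2 has {A,B,D,E,F}; column 6 has {A,E} → C.
Cell (r3,c1): row 3 has {A,C,E,F}; column 1 has {A,D,E} → B.
Cell (r3,c6): row 3 has {A,B,C,E,F}; column 6 has {A,C,E} → D.
Cell (r4,c5): row 4 has {A,B,D,E}; column 5 has {A,B,F} → C.
Cell (r5,c3): row 5 has {A,D}; column 3 has {A,B,C,D,E} → F.
Cell (r5,c5): row 5 has {A,D,F}; column 5 has {A,B,C,F}; the diagonal has {A,B,C,D} → E.
Cell (r5,c6): row 5 has {A,D,E,F}; column 6 has {A,C,D,E} → B.
Cell (r6,c5): row 6 has {A,B,E}; column 5 has {A,B,C,E,F} → D.
Cell (r6,c6): row 6 has {A,B,D,E}; column 6 has {A,B,C,D,E}; the diagonal has {A,B,C,D,E} → F.
Cell (r1,c2): row 1 has {A,B,C,D,E}; column 2 has {A,B,D,E} → F.
Cell (r4,c1): row 4 has {A,B,C,D,E}; column 1 has {A,B,D,E} → F.
Cell (r5,c2): row 5 has {A,B,D,E,F}; column 2 has {A,B,D,E,F} → C.
Cell (r6,c1): row 6 has {A,B,D,E,F}; column 1 has {A,B,D,E,F} → C.

D F E C B A / E B D F A C / B A C E F D / F D B A C E / A C F D E B / C E A B D F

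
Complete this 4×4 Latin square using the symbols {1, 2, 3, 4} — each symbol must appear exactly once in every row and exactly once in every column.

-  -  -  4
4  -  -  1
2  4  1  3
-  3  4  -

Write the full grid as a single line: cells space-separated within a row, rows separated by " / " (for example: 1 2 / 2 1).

(r2,c2) = 2
(r2,c3) = 3
(r4,c1) = 1
(r4,c4) = 2
(r1,c1) = 3
(r1,c2) = 1
(r1,c3) = 2

3 1 2 4 / 4 2 3 1 / 2 4 1 3 / 1 3 4 2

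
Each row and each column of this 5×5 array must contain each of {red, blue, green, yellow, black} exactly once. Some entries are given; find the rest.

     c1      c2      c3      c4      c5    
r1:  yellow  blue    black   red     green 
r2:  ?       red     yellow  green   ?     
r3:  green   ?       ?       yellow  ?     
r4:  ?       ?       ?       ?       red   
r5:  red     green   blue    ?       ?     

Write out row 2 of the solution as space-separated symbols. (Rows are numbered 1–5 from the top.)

row 3 has {green,yellow}; column 2 has {red,blue,green} — only black is left for (r3,c2).
row 3 has {green,yellow,black}; column 3 has {blue,yellow,black} — only red is left for (r3,c3).
row 3 has {red,green,yellow,black}; column 5 has {red,green} — only blue is left for (r3,c5).
row 4 has {red}; column 2 has {red,blue,green,black} — only yellow is left for (r4,c2).
row 4 has {red,yellow}; column 3 has {red,blue,yellow,black} — only green is left for (r4,c3).
row 5 has {red,blue,green}; column 4 has {red,green,yellow} — only black is left for (r5,c4).
row 5 has {red,blue,green,black}; column 5 has {red,blue,green} — only yellow is left for (r5,c5).
row 2 has {red,green,yellow}; column 5 has {red,blue,green,yellow} — only black is left for (r2,c5).
row 4 has {red,green,yellow}; column 4 has {red,green,yellow,black} — only blue is left for (r4,c4).
row 2 has {red,green,yellow,black}; column 1 has {red,green,yellow} — only blue is left for (r2,c1).

blue red yellow green black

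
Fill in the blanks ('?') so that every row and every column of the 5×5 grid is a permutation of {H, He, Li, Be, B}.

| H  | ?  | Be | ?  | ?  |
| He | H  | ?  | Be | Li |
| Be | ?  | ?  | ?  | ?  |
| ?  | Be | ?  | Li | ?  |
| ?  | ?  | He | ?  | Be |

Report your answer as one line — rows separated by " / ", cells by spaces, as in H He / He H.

H Li Be He B / He H B Be Li / Be He Li B H / B Be H Li He / Li B He H Be

Cell (r2,c3): row 2 has {H,He,Li,Be}; column 3 has {He,Be} → B.
Cell (r4,c1): row 4 has {Li,Be}; column 1 has {H,He,Be} → B.
Cell (r4,c3): row 4 has {Li,Be,B}; column 3 has {He,Be,B} → H.
Cell (r4,c5): row 4 has {H,Li,Be,B}; column 5 has {Li,Be} → He.
Cell (r5,c1): row 5 has {He,Be}; column 1 has {H,He,Be,B} → Li.
Cell (r5,c2): row 5 has {He,Li,Be}; column 2 has {H,Be} → B.
Cell (r5,c4): row 5 has {He,Li,Be,B}; column 4 has {Li,Be} → H.
Cell (r1,c5): row 1 has {H,Be}; column 5 has {He,Li,Be} → B.
Cell (r3,c3): row 3 has {Be}; column 3 has {H,He,Be,B} → Li.
Cell (r3,c5): row 3 has {Li,Be}; column 5 has {He,Li,Be,B} → H.
Cell (r1,c4): row 1 has {H,Be,B}; column 4 has {H,Li,Be} → He.
Cell (r3,c2): row 3 has {H,Li,Be}; column 2 has {H,Be,B} → He.
Cell (r3,c4): row 3 has {H,He,Li,Be}; column 4 has {H,He,Li,Be} → B.
Cell (r1,c2): row 1 has {H,He,Be,B}; column 2 has {H,He,Be,B} → Li.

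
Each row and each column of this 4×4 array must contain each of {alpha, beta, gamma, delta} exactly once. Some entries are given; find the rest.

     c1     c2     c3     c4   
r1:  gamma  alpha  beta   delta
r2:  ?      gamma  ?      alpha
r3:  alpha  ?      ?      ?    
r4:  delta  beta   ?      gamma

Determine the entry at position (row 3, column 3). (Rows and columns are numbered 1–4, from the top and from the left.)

gamma

row 2 has {alpha,gamma}; column 1 has {alpha,gamma,delta} — only beta is left for (r2,c1).
row 2 has {alpha,beta,gamma}; column 3 has {beta} — only delta is left for (r2,c3).
row 3 has {alpha}; column 2 has {alpha,beta,gamma} — only delta is left for (r3,c2).
row 3 has {alpha,delta}; column 3 has {beta,delta} — only gamma is left for (r3,c3).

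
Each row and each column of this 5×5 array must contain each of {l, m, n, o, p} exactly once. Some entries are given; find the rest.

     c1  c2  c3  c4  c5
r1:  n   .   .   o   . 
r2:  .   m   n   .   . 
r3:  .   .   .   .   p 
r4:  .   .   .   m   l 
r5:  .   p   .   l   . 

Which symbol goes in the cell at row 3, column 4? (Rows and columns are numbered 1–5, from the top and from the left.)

row 1 has {n,o}; column 2 has {m,p} — only l is left for (r1,c2).
row 1 has {l,n,o}; column 5 has {l,p} — only m is left for (r1,c5).
row 2 has {m,n}; column 4 has {l,m,o} — only p is left for (r2,c4).
row 2 has {m,n,p}; column 5 has {l,m,p} — only o is left for (r2,c5).
row 3 has {p}; column 4 has {l,m,o,p} — only n is left for (r3,c4).

n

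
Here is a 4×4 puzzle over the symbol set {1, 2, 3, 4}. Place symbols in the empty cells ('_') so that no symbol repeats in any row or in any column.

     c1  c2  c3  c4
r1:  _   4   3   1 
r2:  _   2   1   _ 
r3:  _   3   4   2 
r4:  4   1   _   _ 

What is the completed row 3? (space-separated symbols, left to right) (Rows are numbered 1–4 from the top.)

1 3 4 2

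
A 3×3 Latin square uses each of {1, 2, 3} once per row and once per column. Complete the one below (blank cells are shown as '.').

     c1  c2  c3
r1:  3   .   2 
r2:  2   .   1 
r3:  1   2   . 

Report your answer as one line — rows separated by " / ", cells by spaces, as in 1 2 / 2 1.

(r1,c2) = 1
(r2,c2) = 3
(r3,c3) = 3

3 1 2 / 2 3 1 / 1 2 3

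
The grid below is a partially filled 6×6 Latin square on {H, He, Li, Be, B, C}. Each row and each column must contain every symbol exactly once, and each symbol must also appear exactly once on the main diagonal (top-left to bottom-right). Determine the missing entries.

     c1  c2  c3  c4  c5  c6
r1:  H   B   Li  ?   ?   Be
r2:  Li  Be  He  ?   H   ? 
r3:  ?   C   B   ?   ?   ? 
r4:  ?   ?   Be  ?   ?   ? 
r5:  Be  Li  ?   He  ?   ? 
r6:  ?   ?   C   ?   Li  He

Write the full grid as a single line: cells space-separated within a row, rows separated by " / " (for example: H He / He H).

H B Li C He Be / Li Be He B H C / He C B H Be Li / C He Be Li B H / Be Li H He C B / B H C Be Li He

row 1 has {H,Li,Be,B}; column 4 has {He} — only C is left for (r1,c4).
row 1 has {H,Li,Be,B,C}; column 5 has {H,Li} — only He is left for (r1,c5).
row 2 has {H,He,Li,Be}; column 4 has {He,C} — only B is left for (r2,c4).
row 2 has {H,He,Li,Be,B}; column 6 has {He,Be} — only C is left for (r2,c6).
row 3 has {B,C}; column 1 has {H,Li,Be} — only He is left for (r3,c1).
row 3 has {He,B,C}; column 5 has {H,He,Li} — only Be is left for (r3,c5).
row 4 has {Be}; column 4 has {He,B,C}; the diagonal has {H,He,Be,B} — only Li is left for (r4,c4).
row 5 has {He,Li,Be}; column 3 has {He,Li,Be,B,C} — only H is left for (r5,c3).
row 5 has {H,He,Li,Be}; column 5 has {H,He,Li,Be}; the diagonal has {H,He,Li,Be,B} — only C is left for (r5,c5).
row 5 has {H,He,Li,Be,C}; column 6 has {He,Be,C} — only B is left for (r5,c6).
row 6 has {He,Li,C}; column 1 has {H,He,Li,Be} — only B is left for (r6,c1).
row 6 has {He,Li,B,C}; column 2 has {Li,Be,B,C} — only H is left for (r6,c2).
row 6 has {H,He,Li,B,C}; column 4 has {He,Li,B,C} — only Be is left for (r6,c4).
row 3 has {He,Be,B,C}; column 4 has {He,Li,Be,B,C} — only H is left for (r3,c4).
row 3 has {H,He,Be,B,C}; column 6 has {He,Be,B,C} — only Li is left for (r3,c6).
row 4 has {Li,Be}; column 1 has {H,He,Li,Be,B} — only C is left for (r4,c1).
row 4 has {Li,Be,C}; column 2 has {H,Li,Be,B,C} — only He is left for (r4,c2).
row 4 has {He,Li,Be,C}; column 5 has {H,He,Li,Be,C} — only B is left for (r4,c5).
row 4 has {He,Li,Be,B,C}; column 6 has {He,Li,Be,B,C} — only H is left for (r4,c6).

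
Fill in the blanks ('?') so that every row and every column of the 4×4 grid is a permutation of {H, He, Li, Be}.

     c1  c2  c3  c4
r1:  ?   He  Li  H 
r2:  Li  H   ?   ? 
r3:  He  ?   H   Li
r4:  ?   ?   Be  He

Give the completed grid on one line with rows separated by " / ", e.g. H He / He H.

Be He Li H / Li H He Be / He Be H Li / H Li Be He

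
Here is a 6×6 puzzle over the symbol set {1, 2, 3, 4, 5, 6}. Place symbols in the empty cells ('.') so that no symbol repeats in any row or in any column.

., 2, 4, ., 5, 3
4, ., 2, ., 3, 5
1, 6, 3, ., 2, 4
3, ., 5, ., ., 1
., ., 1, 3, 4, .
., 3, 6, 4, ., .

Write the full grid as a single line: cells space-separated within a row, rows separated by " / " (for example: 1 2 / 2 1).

6 2 4 1 5 3 / 4 1 2 6 3 5 / 1 6 3 5 2 4 / 3 4 5 2 6 1 / 2 5 1 3 4 6 / 5 3 6 4 1 2

At row 1, column 1: row 1 has {2,3,4,5}; column 1 has {1,3,4}; that leaves 6.
At row 1, column 4: row 1 has {2,3,4,5,6}; column 4 has {3,4}; that leaves 1.
At row 2, column 2: row 2 has {2,3,4,5}; column 2 has {2,3,6}; that leaves 1.
At row 2, column 4: row 2 has {1,2,3,4,5}; column 4 has {1,3,4}; that leaves 6.
At row 3, column 4: row 3 has {1,2,3,4,6}; column 4 has {1,3,4,6}; that leaves 5.
At row 4, column 2: row 4 has {1,3,5}; column 2 has {1,2,3,6}; that leaves 4.
At row 4, column 4: row 4 has {1,3,4,5}; column 4 has {1,3,4,5,6}; that leaves 2.
At row 4, column 5: row 4 has {1,2,3,4,5}; column 5 has {2,3,4,5}; that leaves 6.
At row 5, column 2: row 5 has {1,3,4}; column 2 has {1,2,3,4,6}; that leaves 5.
At row 6, column 5: row 6 has {3,4,6}; column 5 has {2,3,4,5,6}; that leaves 1.
At row 6, column 6: row 6 has {1,3,4,6}; column 6 has {1,3,4,5}; that leaves 2.
At row 5, column 1: row 5 has {1,3,4,5}; column 1 has {1,3,4,6}; that leaves 2.
At row 5, column 6: row 5 has {1,2,3,4,5}; column 6 has {1,2,3,4,5}; that leaves 6.
At row 6, column 1: row 6 has {1,2,3,4,6}; column 1 has {1,2,3,4,6}; that leaves 5.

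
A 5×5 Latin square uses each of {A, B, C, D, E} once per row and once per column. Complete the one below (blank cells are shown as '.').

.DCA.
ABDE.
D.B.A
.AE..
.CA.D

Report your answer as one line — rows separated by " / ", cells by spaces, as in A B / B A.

B D C A E / A B D E C / D E B C A / C A E D B / E C A B D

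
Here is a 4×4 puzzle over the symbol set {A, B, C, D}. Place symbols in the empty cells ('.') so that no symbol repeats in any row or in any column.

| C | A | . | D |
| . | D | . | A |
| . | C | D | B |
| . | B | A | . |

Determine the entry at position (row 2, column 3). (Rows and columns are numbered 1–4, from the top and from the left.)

C

(r1,c3) = B
(r2,c1) = B
(r2,c3) = C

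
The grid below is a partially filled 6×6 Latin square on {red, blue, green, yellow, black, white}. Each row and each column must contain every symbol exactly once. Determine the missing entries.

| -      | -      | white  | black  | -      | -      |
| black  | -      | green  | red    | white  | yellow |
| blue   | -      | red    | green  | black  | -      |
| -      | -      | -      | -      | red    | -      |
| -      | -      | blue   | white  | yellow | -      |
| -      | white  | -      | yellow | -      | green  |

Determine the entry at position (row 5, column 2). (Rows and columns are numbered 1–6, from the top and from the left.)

(r2,c2) = blue
(r3,c2) = yellow
(r3,c6) = white
(r4,c4) = blue
(r4,c6) = black
(r5,c6) = red
(r6,c1) = red
(r6,c3) = black
(r6,c5) = blue
(r1,c5) = green
(r1,c6) = blue
(r4,c2) = green
(r4,c3) = yellow
(r5,c1) = green
(r5,c2) = black

black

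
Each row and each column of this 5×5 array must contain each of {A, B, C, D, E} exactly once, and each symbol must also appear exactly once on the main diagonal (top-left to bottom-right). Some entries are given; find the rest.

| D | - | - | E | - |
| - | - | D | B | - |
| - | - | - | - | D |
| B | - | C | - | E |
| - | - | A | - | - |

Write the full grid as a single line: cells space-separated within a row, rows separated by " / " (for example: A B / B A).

(r1,c3): row 1 has {D,E}; column 3 has {A,C,D}, so it must be B.
(r3,c3): row 3 has {D}; column 3 has {A,B,C,D}; the diagonal has {D}, so it must be E.
(r4,c4): row 4 has {B,C,E}; column 4 has {B,E}; the diagonal has {D,E}, so it must be A.
(r2,c2): row 2 has {B,D}; column 2 is empty so far; the diagonal has {A,D,E}, so it must be C.
(r2,c5): row 2 has {B,C,D}; column 5 has {D,E}, so it must be A.
(r3,c4): row 3 has {D,E}; column 4 has {A,B,E}, so it must be C.
(r4,c2): row 4 has {A,B,C,E}; column 2 has {C}, so it must be D.
(r5,c4): row 5 has {A}; column 4 has {A,B,C,E}, so it must be D.
(r5,c5): row 5 has {A,D}; column 5 has {A,D,E}; the diagonal has {A,C,D,E}, so it must be B.
(r1,c2): row 1 has {B,D,E}; column 2 has {C,D}, so it must be A.
(r1,c5): row 1 has {A,B,D,E}; column 5 has {A,B,D,E}, so it must be C.
(r2,c1): row 2 has {A,B,C,D}; column 1 has {B,D}, so it must be E.
(r3,c1): row 3 has {C,D,E}; column 1 has {B,D,E}, so it must be A.
(r3,c2): row 3 has {A,C,D,E}; column 2 has {A,C,D}, so it must be B.
(r5,c1): row 5 has {A,B,D}; column 1 has {A,B,D,E}, so it must be C.
(r5,c2): row 5 has {A,B,C,D}; column 2 has {A,B,C,D}, so it must be E.

D A B E C / E C D B A / A B E C D / B D C A E / C E A D B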